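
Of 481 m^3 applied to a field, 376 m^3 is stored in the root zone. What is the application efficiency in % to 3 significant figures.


Approach: apply the application efficiency ratio, Ea = (stored/applied)*100.
Ea = (376/481)*100 = 78.2 %
Therefore the application efficiency = 78.2 %.


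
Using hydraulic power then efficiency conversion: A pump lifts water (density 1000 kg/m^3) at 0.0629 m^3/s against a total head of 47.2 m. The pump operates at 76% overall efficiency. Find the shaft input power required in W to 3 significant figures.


Approach: apply hydraulic power then efficiency conversion, P = rho*g*Q*H; P_in = P/eta.
Step 1 — hydraulic power (P = rho*g*Q*H):
  P = 1000 * 9.81 * 0.0629 * 47.2 = 29125 W
Step 2 — input power: P_in = P/eta = 29125 / 0.76 = 38300 W
Therefore the shaft input power required = 38300 W.


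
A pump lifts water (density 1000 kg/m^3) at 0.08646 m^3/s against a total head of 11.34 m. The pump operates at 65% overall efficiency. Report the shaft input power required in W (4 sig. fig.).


Approach: apply hydraulic power then efficiency conversion, P = rho*g*Q*H; P_in = P/eta.
Step 1 — hydraulic power (P = rho*g*Q*H):
  P = 1000 * 9.81 * 0.08646 * 11.34 = 9618.28 W
Step 2 — input power: P_in = P/eta = 9618.28 / 0.65 = 14800 W
Therefore the shaft input power required = 14800 W.


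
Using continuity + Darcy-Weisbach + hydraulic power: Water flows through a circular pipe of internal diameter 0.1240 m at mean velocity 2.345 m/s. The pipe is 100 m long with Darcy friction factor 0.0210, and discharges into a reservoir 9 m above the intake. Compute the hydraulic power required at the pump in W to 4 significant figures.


Approach: apply continuity + Darcy-Weisbach + hydraulic power, Q = A*v; hf = f*(L/D)*(v^2/(2g)); H = static + hf; P = rho*g*Q*H.
Step 1 — flow rate (continuity, Q = A*v):
  A = pi*(0.1240/2)^2 = 0.0120763 m^2
  Q = 0.0120763 * 2.345 = 0.0283189 m^3/s
Step 2 — friction head loss (Darcy-Weisbach):
  hf = 0.0210 * (100/0.1240) * (2.345^2 / (2*9.81))
  hf = 4.74662 m
Step 3 — total head: H = 9 + 4.74662 = 13.7466 m
Step 4 — hydraulic power (P = rho*g*Q*H):
  P = 1000 * 9.81 * 0.0283189 * 13.7466 = 3819 W
Therefore the hydraulic power required at the pump = 3819 W.


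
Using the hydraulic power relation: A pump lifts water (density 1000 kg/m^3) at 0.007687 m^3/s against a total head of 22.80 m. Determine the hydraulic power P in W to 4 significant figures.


Approach: apply the hydraulic power relation, P = rho*g*Q*H.
P = 1000 * 9.81 * 0.007687 * 22.80 = 1719 W
Therefore the hydraulic power P = 1719 W.


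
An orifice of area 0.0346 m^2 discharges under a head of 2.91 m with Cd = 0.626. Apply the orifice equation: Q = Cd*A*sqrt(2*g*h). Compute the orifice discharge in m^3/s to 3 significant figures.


Q = 0.626 * 0.0346 * sqrt(2*9.81*2.91) = 0.164 m^3/s
Therefore the orifice discharge = 0.164 m^3/s.


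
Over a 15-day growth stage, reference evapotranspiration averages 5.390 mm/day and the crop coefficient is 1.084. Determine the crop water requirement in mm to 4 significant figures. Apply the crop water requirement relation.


Approach: apply the crop water requirement relation, CWR = ET0 * Kc * days.
CWR = 5.390 * 1.084 * 15 = 87.64 mm
Therefore the crop water requirement = 87.64 mm.


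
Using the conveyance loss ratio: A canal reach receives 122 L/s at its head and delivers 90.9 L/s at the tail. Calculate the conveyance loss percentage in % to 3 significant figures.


Approach: apply the conveyance loss ratio, loss% = ((Q_head - Q_tail)/Q_head)*100.
loss = ((122 - 90.9)/122)*100 = 25.5 %
Therefore the conveyance loss percentage = 25.5 %.


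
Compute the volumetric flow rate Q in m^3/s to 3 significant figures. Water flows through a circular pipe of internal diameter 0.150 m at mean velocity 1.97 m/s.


Approach: apply the continuity equation for pipe flow, Q = A * v with A = pi*(D/2)^2.
A = pi*(0.150/2)^2 = 0.017671 m^2
Q = 0.017671 * 1.97 = 0.0348 m^3/s
Therefore the volumetric flow rate Q = 0.0348 m^3/s.


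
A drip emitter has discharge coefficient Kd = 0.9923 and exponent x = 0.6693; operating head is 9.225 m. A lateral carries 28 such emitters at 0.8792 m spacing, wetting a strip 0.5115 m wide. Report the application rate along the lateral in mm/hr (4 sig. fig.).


Approach: apply the emitter equation with a lateral mass balance, q = Kd*h^x; Q = n*q; rate = Q/(n*spacing*width).
Step 1 — single emitter flow (q = Kd*h^x):
  q = 0.9923 * 9.225^0.6693 = 4.39031 L/hr
Step 2 — total lateral flow: Q = 28 * 4.39031 = 122.929 L/hr
Step 3 — wetted area: A = 28 * 0.8792 * 0.5115 = 12.5919 m^2
Step 4 — application rate: Q/A = 122.929/12.5919 = 9.763 mm/hr
Therefore the application rate along the lateral = 9.763 mm/hr.


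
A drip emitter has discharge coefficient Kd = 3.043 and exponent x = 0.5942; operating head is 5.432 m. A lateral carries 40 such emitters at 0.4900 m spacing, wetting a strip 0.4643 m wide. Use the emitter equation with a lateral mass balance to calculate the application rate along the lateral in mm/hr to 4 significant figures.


Approach: apply the emitter equation with a lateral mass balance, q = Kd*h^x; Q = n*q; rate = Q/(n*spacing*width).
Step 1 — single emitter flow (q = Kd*h^x):
  q = 3.043 * 5.432^0.5942 = 8.31793 L/hr
Step 2 — total lateral flow: Q = 40 * 8.31793 = 332.717 L/hr
Step 3 — wetted area: A = 40 * 0.4900 * 0.4643 = 9.10028 m^2
Step 4 — application rate: Q/A = 332.717/9.10028 = 36.56 mm/hr
Therefore the application rate along the lateral = 36.56 mm/hr.


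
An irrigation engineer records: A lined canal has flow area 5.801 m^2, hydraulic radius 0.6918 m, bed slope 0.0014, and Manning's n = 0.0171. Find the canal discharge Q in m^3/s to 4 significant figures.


Approach: apply Manning's equation, Q = (1/n)*A*R^(2/3)*S^(1/2).
Q = (1/0.0171) * 5.801 * 0.6918^(2/3) * 0.0014^(1/2) = 9.929 m^3/s
Therefore the canal discharge Q = 9.929 m^3/s.


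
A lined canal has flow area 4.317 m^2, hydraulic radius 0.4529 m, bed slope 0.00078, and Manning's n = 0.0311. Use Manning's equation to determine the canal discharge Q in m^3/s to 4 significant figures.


Approach: apply Manning's equation, Q = (1/n)*A*R^(2/3)*S^(1/2).
Q = (1/0.0311) * 4.317 * 0.4529^(2/3) * 0.00078^(1/2) = 2.286 m^3/s
Therefore the canal discharge Q = 2.286 m^3/s.


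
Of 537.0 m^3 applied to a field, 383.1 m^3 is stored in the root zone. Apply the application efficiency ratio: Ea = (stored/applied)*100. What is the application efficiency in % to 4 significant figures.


Ea = (383.1/537.0)*100 = 71.34 %
Therefore the application efficiency = 71.34 %.


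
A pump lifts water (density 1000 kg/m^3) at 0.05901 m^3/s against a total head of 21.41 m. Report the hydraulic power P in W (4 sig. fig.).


Approach: apply the hydraulic power relation, P = rho*g*Q*H.
P = 1000 * 9.81 * 0.05901 * 21.41 = 12390 W
Therefore the hydraulic power P = 12390 W.


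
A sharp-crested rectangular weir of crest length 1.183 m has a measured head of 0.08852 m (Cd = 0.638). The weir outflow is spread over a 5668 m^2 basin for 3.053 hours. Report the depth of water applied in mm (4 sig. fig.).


Approach: apply the rectangular weir equation with a volume-to-depth conversion, Q = (2/3)*Cd*L*sqrt(2g)*H^1.5; d = Q*t/A * 1000.
Step 1 — weir discharge:
  Q = (2/3)*0.638*1.183*sqrt(2*9.81)*0.08852^1.5 = 0.0586983 m^3/s
Step 2 — volume: V = 0.0586983 * 3.053*3600 = 645.142 m^3
Step 3 — depth: d = V/A * 1000 = 645.142/5668 * 1000 = 113.8 mm
Therefore the depth of water applied = 113.8 mm.


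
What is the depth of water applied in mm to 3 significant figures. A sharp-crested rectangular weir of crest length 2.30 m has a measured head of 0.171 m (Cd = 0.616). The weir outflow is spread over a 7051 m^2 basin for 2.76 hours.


Approach: apply the rectangular weir equation with a volume-to-depth conversion, Q = (2/3)*Cd*L*sqrt(2g)*H^1.5; d = Q*t/A * 1000.
Step 1 — weir discharge:
  Q = (2/3)*0.616*2.30*sqrt(2*9.81)*0.171^1.5 = 0.29584 m^3/s
Step 2 — volume: V = 0.29584 * 2.76*3600 = 2939.5 m^3
Step 3 — depth: d = V/A * 1000 = 2939.5/7051 * 1000 = 417 mm
Therefore the depth of water applied = 417 mm.


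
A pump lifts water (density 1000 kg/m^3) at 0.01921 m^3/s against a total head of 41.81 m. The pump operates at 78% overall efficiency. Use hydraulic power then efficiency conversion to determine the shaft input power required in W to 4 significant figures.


Approach: apply hydraulic power then efficiency conversion, P = rho*g*Q*H; P_in = P/eta.
Step 1 — hydraulic power (P = rho*g*Q*H):
  P = 1000 * 9.81 * 0.01921 * 41.81 = 7879.10 W
Step 2 — input power: P_in = P/eta = 7879.10 / 0.78 = 10100 W
Therefore the shaft input power required = 10100 W.


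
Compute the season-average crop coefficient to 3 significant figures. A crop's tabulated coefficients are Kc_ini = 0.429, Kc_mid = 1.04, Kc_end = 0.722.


Approach: apply a simple seasonal average, Kc_avg = (Kc_ini + Kc_mid + Kc_end)/3.
Kc_avg = (0.429 + 1.04 + 0.722)/3 = 0.730
Therefore the season-average crop coefficient = 0.730.


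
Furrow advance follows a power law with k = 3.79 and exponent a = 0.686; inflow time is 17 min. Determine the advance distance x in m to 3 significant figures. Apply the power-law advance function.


Approach: apply the power-law advance function, x = k*t^a.
x = 3.79 * 17^0.686 = 26.5 m
Therefore the advance distance x = 26.5 m.


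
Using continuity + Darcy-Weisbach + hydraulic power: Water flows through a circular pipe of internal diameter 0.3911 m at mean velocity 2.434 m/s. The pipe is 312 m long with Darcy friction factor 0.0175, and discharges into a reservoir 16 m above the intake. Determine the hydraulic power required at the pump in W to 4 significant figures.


Approach: apply continuity + Darcy-Weisbach + hydraulic power, Q = A*v; hf = f*(L/D)*(v^2/(2g)); H = static + hf; P = rho*g*Q*H.
Step 1 — flow rate (continuity, Q = A*v):
  A = pi*(0.3911/2)^2 = 0.120134 m^2
  Q = 0.120134 * 2.434 = 0.292406 m^3/s
Step 2 — friction head loss (Darcy-Weisbach):
  hf = 0.0175 * (312/0.3911) * (2.434^2 / (2*9.81))
  hf = 4.21548 m
Step 3 — total head: H = 16 + 4.21548 = 20.2155 m
Step 4 — hydraulic power (P = rho*g*Q*H):
  P = 1000 * 9.81 * 0.292406 * 20.2155 = 57990 W
Therefore the hydraulic power required at the pump = 57990 W.


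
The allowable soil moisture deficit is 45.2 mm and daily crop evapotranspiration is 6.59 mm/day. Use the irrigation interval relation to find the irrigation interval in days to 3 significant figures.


Approach: apply the irrigation interval relation, interval = SMD / ETc.
interval = 45.2 / 6.59 = 6.86 days
Therefore the irrigation interval = 6.86 days.


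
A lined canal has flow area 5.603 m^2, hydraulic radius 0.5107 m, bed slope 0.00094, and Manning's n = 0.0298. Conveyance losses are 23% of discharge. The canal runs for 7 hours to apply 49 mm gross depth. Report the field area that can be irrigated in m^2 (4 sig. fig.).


Approach: apply Manning's equation with a conveyance and depth budget, Q = (1/n)*A*R^(2/3)*S^(1/2); Q_field = Q*(1-loss); Area = Q_field*t/(d/1000).
Step 1 — canal discharge (Manning's equation):
  Q = (1/0.0298) * 5.603 * 0.5107^(2/3) * 0.00094^(1/2) = 3.68309 m^3/s
Step 2 — delivered flow: Q_field = 3.68309*(1 - 23/100) = 2.83598 m^3/s
Step 3 — volume delivered: V = 2.83598 * 7*3600 = 71466.7 m^3
Step 4 — area served: A = V / (depth/1000) = 71466.7 / 0.049 = 1459000 m^2
Therefore the field area that can be irrigated = 1459000 m^2.


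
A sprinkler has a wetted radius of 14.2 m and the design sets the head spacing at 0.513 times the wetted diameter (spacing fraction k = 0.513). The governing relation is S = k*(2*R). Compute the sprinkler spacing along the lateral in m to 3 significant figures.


S = 0.513 * (2 * 14.2) = 14.6 m
Therefore the sprinkler spacing along the lateral = 14.6 m.


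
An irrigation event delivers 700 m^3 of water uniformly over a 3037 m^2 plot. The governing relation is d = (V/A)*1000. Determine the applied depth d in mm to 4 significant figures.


d = (700 / 3037) * 1000 = 230.5 mm
Therefore the applied depth d = 230.5 mm.


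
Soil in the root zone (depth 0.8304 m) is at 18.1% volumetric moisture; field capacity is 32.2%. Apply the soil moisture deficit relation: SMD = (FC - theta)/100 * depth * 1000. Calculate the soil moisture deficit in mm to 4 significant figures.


SMD = (32.2 - 18.1)/100 * 0.8304 * 1000 = 117.1 mm
Therefore the soil moisture deficit = 117.1 mm.


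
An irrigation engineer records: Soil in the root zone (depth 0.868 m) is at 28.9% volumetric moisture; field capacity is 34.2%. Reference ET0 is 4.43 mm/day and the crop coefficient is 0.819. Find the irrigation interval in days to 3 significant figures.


Approach: apply soil-water budget scheduling, SMD = (FC-theta)/100*depth*1000; ETc = ET0*Kc; interval = SMD/ETc.
Step 1 — soil moisture deficit:
  SMD = (34.2 - 28.9)/100 * 0.868 * 1000 = 46.004 mm
Step 2 — daily crop ET (ETc = ET0*Kc):
  ETc = 4.43 * 0.819 = 3.6282 mm/day
Step 3 — irrigation interval (SMD/ETc):
  interval = 46.004 / 3.6282 = 12.7 days
Therefore the irrigation interval = 12.7 days.


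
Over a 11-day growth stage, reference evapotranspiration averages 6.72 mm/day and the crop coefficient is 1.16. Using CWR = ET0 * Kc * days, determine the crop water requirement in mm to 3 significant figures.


CWR = 6.72 * 1.16 * 11 = 85.7 mm
Therefore the crop water requirement = 85.7 mm.


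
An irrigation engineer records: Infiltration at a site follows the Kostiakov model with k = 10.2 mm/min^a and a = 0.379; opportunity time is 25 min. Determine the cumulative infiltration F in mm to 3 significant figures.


Approach: apply the Kostiakov infiltration equation, F = k*t^a.
F = 10.2 * 25^0.379 = 34.5 mm
Therefore the cumulative infiltration F = 34.5 mm.


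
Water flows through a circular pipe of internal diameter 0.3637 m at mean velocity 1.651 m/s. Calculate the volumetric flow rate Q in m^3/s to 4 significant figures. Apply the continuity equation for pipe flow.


Approach: apply the continuity equation for pipe flow, Q = A * v with A = pi*(D/2)^2.
A = pi*(0.3637/2)^2 = 0.103891 m^2
Q = 0.103891 * 1.651 = 0.1715 m^3/s
Therefore the volumetric flow rate Q = 0.1715 m^3/s.


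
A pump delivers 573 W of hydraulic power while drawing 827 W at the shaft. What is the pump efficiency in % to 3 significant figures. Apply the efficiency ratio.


Approach: apply the efficiency ratio, eta = (P_out/P_in)*100.
eta = (573 / 827) * 100 = 69.3 %
Therefore the pump efficiency = 69.3 %.


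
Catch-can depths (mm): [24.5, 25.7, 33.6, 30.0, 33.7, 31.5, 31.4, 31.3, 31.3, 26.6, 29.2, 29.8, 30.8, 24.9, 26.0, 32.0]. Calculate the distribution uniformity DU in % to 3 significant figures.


Approach: apply the low-quarter distribution uniformity, DU = (mean of lowest quarter of readings / overall mean)*100.
sorted lowest 4 of 16: [24.5, 24.9, 25.7, 26.0] -> mean = 25.275 mm
overall mean = 29.519 mm
DU = (25.275/29.519)*100 = 85.6 %
Therefore the distribution uniformity DU = 85.6 %.


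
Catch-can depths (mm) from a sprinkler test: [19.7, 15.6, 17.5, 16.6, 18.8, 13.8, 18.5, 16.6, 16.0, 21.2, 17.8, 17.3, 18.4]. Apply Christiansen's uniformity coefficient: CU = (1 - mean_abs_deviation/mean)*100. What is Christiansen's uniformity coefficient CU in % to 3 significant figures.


mean = 17.523 mm
mean |d_i - mean| = 1.4249 mm
CU = (1 - 1.4249/17.523)*100 = 91.9 %
Therefore Christiansen's uniformity coefficient CU = 91.9 %.


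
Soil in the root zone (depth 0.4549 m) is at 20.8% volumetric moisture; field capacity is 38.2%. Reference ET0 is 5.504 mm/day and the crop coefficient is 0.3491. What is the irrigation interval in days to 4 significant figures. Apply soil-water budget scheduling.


Approach: apply soil-water budget scheduling, SMD = (FC-theta)/100*depth*1000; ETc = ET0*Kc; interval = SMD/ETc.
Step 1 — soil moisture deficit:
  SMD = (38.2 - 20.8)/100 * 0.4549 * 1000 = 79.1526 mm
Step 2 — daily crop ET (ETc = ET0*Kc):
  ETc = 5.504 * 0.3491 = 1.92145 mm/day
Step 3 — irrigation interval (SMD/ETc):
  interval = 79.1526 / 1.92145 = 41.19 days
Therefore the irrigation interval = 41.19 days.


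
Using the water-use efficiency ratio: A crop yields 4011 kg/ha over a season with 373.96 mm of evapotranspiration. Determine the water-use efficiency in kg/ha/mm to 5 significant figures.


Approach: apply the water-use efficiency ratio, WUE = yield/ET.
WUE = 4011 / 373.96 = 10.726 kg/ha/mm
Therefore the water-use efficiency = 10.726 kg/ha/mm.


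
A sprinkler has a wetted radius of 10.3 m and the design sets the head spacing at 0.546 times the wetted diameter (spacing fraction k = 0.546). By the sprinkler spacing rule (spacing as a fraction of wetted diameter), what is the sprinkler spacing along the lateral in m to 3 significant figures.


Approach: apply the sprinkler spacing rule (spacing as a fraction of wetted diameter), S = k*(2*R).
S = 0.546 * (2 * 10.3) = 11.2 m
Therefore the sprinkler spacing along the lateral = 11.2 m.


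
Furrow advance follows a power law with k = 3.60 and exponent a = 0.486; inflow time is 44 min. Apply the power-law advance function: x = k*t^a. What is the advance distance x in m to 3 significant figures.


x = 3.60 * 44^0.486 = 22.6 m
Therefore the advance distance x = 22.6 m.


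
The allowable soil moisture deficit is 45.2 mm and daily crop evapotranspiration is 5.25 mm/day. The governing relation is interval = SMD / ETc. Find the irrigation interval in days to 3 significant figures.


interval = 45.2 / 5.25 = 8.61 days
Therefore the irrigation interval = 8.61 days.


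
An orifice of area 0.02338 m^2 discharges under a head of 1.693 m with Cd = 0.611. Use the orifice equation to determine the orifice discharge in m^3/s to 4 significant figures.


Approach: apply the orifice equation, Q = Cd*A*sqrt(2*g*h).
Q = 0.611 * 0.02338 * sqrt(2*9.81*1.693) = 0.08233 m^3/s
Therefore the orifice discharge = 0.08233 m^3/s.


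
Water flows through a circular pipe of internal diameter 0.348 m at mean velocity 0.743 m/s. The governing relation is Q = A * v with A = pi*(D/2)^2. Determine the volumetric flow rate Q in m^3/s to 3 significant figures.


A = pi*(0.348/2)^2 = 0.095115 m^2
Q = 0.095115 * 0.743 = 0.0707 m^3/s
Therefore the volumetric flow rate Q = 0.0707 m^3/s.


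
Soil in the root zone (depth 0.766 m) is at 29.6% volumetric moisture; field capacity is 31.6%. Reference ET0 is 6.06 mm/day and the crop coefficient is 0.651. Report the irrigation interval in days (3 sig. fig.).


Approach: apply soil-water budget scheduling, SMD = (FC-theta)/100*depth*1000; ETc = ET0*Kc; interval = SMD/ETc.
Step 1 — soil moisture deficit:
  SMD = (31.6 - 29.6)/100 * 0.766 * 1000 = 15.320 mm
Step 2 — daily crop ET (ETc = ET0*Kc):
  ETc = 6.06 * 0.651 = 3.9451 mm/day
Step 3 — irrigation interval (SMD/ETc):
  interval = 15.320 / 3.9451 = 3.88 days
Therefore the irrigation interval = 3.88 days.


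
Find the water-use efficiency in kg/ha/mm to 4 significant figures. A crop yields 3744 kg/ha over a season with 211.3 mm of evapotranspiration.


Approach: apply the water-use efficiency ratio, WUE = yield/ET.
WUE = 3744 / 211.3 = 17.72 kg/ha/mm
Therefore the water-use efficiency = 17.72 kg/ha/mm.


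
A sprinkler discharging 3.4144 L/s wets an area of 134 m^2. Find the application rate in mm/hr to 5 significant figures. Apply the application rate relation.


Approach: apply the application rate relation, rate = (Q/A)*3600.
rate = (3.4144 / 134) * 3600 = 91.730 mm/hr
Therefore the application rate = 91.730 mm/hr.


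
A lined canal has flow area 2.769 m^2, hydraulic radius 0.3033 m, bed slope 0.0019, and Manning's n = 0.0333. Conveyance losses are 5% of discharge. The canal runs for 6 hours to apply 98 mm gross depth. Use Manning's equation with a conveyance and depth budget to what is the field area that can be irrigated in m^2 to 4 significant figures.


Approach: apply Manning's equation with a conveyance and depth budget, Q = (1/n)*A*R^(2/3)*S^(1/2); Q_field = Q*(1-loss); Area = Q_field*t/(d/1000).
Step 1 — canal discharge (Manning's equation):
  Q = (1/0.0333) * 2.769 * 0.3033^(2/3) * 0.0019^(1/2) = 1.63620 m^3/s
Step 2 — delivered flow: Q_field = 1.63620*(1 - 5/100) = 1.55439 m^3/s
Step 3 — volume delivered: V = 1.55439 * 6*3600 = 33574.9 m^3
Step 4 — area served: A = V / (depth/1000) = 33574.9 / 0.098 = 342600 m^2
Therefore the field area that can be irrigated = 342600 m^2.


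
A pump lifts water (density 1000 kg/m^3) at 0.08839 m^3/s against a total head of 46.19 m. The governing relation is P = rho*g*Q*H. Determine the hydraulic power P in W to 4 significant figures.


P = 1000 * 9.81 * 0.08839 * 46.19 = 40050 W
Therefore the hydraulic power P = 40050 W.


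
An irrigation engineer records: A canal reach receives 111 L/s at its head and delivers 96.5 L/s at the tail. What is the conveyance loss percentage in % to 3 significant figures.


Approach: apply the conveyance loss ratio, loss% = ((Q_head - Q_tail)/Q_head)*100.
loss = ((111 - 96.5)/111)*100 = 13.1 %
Therefore the conveyance loss percentage = 13.1 %.


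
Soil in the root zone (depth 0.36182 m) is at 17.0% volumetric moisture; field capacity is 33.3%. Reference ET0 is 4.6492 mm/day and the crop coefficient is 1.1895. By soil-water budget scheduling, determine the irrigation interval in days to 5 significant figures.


Approach: apply soil-water budget scheduling, SMD = (FC-theta)/100*depth*1000; ETc = ET0*Kc; interval = SMD/ETc.
Step 1 — soil moisture deficit:
  SMD = (33.3 - 17.0)/100 * 0.36182 * 1000 = 58.97666 mm
Step 2 — daily crop ET (ETc = ET0*Kc):
  ETc = 4.6492 * 1.1895 = 5.530223 mm/day
Step 3 — irrigation interval (SMD/ETc):
  interval = 58.97666 / 5.530223 = 10.664 days
Therefore the irrigation interval = 10.664 days.


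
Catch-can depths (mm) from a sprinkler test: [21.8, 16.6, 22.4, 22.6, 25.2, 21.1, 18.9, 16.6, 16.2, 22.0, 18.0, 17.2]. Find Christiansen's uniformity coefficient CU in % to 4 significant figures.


Approach: apply Christiansen's uniformity coefficient, CU = (1 - mean_abs_deviation/mean)*100.
mean = 19.8833 mm
mean |d_i - mean| = 2.63333 mm
CU = (1 - 2.63333/19.8833)*100 = 86.76 %
Therefore Christiansen's uniformity coefficient CU = 86.76 %.


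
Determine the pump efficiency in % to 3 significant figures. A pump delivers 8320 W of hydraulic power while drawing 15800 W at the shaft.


Approach: apply the efficiency ratio, eta = (P_out/P_in)*100.
eta = (8320 / 15800) * 100 = 52.7 %
Therefore the pump efficiency = 52.7 %.


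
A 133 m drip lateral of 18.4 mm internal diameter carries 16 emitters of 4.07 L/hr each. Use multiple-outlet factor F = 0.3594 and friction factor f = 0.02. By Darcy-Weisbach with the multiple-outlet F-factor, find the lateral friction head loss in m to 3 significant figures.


Approach: apply Darcy-Weisbach with the multiple-outlet F-factor, Q = n*q/(3600*1000) m^3/s; v = Q/A; hf = F*f*(L/D)*(v^2/(2g)).
Q = 16*4.07/(3600*1000) = 1.8089e-05 m^3/s
A = pi*(18.4e-3/2)^2 = 2.6590e-04 m^2, so v = Q/A = 0.068028 m/s
hf = 0.3594*0.02*(133/0.0184)*(0.068028^2/(2*9.81)) = 0.0123 m
Therefore the lateral friction head loss = 0.0123 m.


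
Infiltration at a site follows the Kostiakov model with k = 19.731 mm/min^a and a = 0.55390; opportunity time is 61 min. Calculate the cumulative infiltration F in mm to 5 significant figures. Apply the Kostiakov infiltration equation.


Approach: apply the Kostiakov infiltration equation, F = k*t^a.
F = 19.731 * 61^0.55390 = 192.33 mm
Therefore the cumulative infiltration F = 192.33 mm.


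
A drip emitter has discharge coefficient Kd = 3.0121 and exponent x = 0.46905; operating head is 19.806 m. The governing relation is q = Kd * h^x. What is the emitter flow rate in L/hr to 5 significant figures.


q = 3.0121 * 19.806^0.46905 = 12.222 L/hr
Therefore the emitter flow rate = 12.222 L/hr.


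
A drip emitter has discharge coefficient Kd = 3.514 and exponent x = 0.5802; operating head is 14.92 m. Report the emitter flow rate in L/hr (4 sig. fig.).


Approach: apply the emitter characteristic equation, q = Kd * h^x.
q = 3.514 * 14.92^0.5802 = 16.86 L/hr
Therefore the emitter flow rate = 16.86 L/hr.


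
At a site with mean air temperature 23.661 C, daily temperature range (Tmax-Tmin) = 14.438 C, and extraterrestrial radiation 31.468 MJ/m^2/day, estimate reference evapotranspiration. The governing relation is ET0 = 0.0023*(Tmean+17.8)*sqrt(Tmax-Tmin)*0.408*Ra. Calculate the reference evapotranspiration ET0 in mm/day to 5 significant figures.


ET0 = 0.0023*(23.661+17.8)*sqrt(14.438)*0.408*31.468 = 4.6521 mm/day
Therefore the reference evapotranspiration ET0 = 4.6521 mm/day.


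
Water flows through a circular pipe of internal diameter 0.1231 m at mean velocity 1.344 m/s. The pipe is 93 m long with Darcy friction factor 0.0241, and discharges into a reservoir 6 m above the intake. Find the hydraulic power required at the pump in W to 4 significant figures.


Approach: apply continuity + Darcy-Weisbach + hydraulic power, Q = A*v; hf = f*(L/D)*(v^2/(2g)); H = static + hf; P = rho*g*Q*H.
Step 1 — flow rate (continuity, Q = A*v):
  A = pi*(0.1231/2)^2 = 0.0119016 m^2
  Q = 0.0119016 * 1.344 = 0.0159958 m^3/s
Step 2 — friction head loss (Darcy-Weisbach):
  hf = 0.0241 * (93/0.1231) * (1.344^2 / (2*9.81))
  hf = 1.67626 m
Step 3 — total head: H = 6 + 1.67626 = 7.67626 m
Step 4 — hydraulic power (P = rho*g*Q*H):
  P = 1000 * 9.81 * 0.0159958 * 7.67626 = 1205 W
Therefore the hydraulic power required at the pump = 1205 W.


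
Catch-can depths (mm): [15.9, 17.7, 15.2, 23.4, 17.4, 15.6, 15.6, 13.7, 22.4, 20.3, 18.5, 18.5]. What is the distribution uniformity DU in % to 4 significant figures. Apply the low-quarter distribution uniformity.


Approach: apply the low-quarter distribution uniformity, DU = (mean of lowest quarter of readings / overall mean)*100.
sorted lowest 3 of 12: [13.7, 15.2, 15.6] -> mean = 14.8333 mm
overall mean = 17.8500 mm
DU = (14.8333/17.8500)*100 = 83.10 %
Therefore the distribution uniformity DU = 83.10 %.


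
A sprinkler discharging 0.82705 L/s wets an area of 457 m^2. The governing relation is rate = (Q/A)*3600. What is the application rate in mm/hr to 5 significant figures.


rate = (0.82705 / 457) * 3600 = 6.5151 mm/hr
Therefore the application rate = 6.5151 mm/hr.


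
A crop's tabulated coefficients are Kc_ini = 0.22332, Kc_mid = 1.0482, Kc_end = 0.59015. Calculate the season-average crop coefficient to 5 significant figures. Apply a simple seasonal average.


Approach: apply a simple seasonal average, Kc_avg = (Kc_ini + Kc_mid + Kc_end)/3.
Kc_avg = (0.22332 + 1.0482 + 0.59015)/3 = 0.62056
Therefore the season-average crop coefficient = 0.62056.


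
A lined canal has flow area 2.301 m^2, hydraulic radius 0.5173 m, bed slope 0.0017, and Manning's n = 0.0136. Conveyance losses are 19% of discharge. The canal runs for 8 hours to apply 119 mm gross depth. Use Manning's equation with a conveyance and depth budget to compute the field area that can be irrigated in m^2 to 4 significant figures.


Approach: apply Manning's equation with a conveyance and depth budget, Q = (1/n)*A*R^(2/3)*S^(1/2); Q_field = Q*(1-loss); Area = Q_field*t/(d/1000).
Step 1 — canal discharge (Manning's equation):
  Q = (1/0.0136) * 2.301 * 0.5173^(2/3) * 0.0017^(1/2) = 4.49535 m^3/s
Step 2 — delivered flow: Q_field = 4.49535*(1 - 19/100) = 3.64124 m^3/s
Step 3 — volume delivered: V = 3.64124 * 8*3600 = 104868 m^3
Step 4 — area served: A = V / (depth/1000) = 104868 / 0.119 = 881200 m^2
Therefore the field area that can be irrigated = 881200 m^2.


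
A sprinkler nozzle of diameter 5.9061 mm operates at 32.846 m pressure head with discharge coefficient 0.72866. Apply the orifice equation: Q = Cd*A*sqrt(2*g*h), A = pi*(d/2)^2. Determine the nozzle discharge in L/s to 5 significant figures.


A = pi*(5.9061e-3/2)^2 = 2.739627e-05 m^2
Q = 0.72866 * 2.739627e-05 * sqrt(2*9.81*32.846) * 1000 = 0.50677 L/s
Therefore the nozzle discharge = 0.50677 L/s.


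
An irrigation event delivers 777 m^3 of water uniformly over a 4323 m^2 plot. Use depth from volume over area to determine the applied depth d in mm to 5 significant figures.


Approach: apply depth from volume over area, d = (V/A)*1000.
d = (777 / 4323) * 1000 = 179.74 mm
Therefore the applied depth d = 179.74 mm.


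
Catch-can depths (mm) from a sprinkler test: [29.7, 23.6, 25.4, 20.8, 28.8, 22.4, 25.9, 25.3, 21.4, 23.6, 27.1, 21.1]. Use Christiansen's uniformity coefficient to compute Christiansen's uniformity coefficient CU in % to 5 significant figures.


Approach: apply Christiansen's uniformity coefficient, CU = (1 - mean_abs_deviation/mean)*100.
mean = 24.59167 mm
mean |d_i - mean| = 2.441667 mm
CU = (1 - 2.441667/24.59167)*100 = 90.071 %
Therefore Christiansen's uniformity coefficient CU = 90.071 %.


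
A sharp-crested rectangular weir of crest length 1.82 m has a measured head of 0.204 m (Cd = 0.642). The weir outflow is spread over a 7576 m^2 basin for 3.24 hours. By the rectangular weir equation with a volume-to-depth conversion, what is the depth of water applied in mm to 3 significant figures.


Approach: apply the rectangular weir equation with a volume-to-depth conversion, Q = (2/3)*Cd*L*sqrt(2g)*H^1.5; d = Q*t/A * 1000.
Step 1 — weir discharge:
  Q = (2/3)*0.642*1.82*sqrt(2*9.81)*0.204^1.5 = 0.31791 m^3/s
Step 2 — volume: V = 0.31791 * 3.24*3600 = 3708.2 m^3
Step 3 — depth: d = V/A * 1000 = 3708.2/7576 * 1000 = 489 mm
Therefore the depth of water applied = 489 mm.


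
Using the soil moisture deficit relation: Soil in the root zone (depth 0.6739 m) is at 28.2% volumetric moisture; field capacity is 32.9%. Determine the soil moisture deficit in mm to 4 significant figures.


Approach: apply the soil moisture deficit relation, SMD = (FC - theta)/100 * depth * 1000.
SMD = (32.9 - 28.2)/100 * 0.6739 * 1000 = 31.67 mm
Therefore the soil moisture deficit = 31.67 mm.


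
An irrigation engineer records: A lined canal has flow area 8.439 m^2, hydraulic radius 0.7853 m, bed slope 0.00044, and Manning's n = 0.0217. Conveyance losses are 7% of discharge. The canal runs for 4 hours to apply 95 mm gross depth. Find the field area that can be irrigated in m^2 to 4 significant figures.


Approach: apply Manning's equation with a conveyance and depth budget, Q = (1/n)*A*R^(2/3)*S^(1/2); Q_field = Q*(1-loss); Area = Q_field*t/(d/1000).
Step 1 — canal discharge (Manning's equation):
  Q = (1/0.0217) * 8.439 * 0.7853^(2/3) * 0.00044^(1/2) = 6.94355 m^3/s
Step 2 — delivered flow: Q_field = 6.94355*(1 - 7/100) = 6.45750 m^3/s
Step 3 — volume delivered: V = 6.45750 * 4*3600 = 92988.0 m^3
Step 4 — area served: A = V / (depth/1000) = 92988.0 / 0.095 = 978800 m^2
Therefore the field area that can be irrigated = 978800 m^2.


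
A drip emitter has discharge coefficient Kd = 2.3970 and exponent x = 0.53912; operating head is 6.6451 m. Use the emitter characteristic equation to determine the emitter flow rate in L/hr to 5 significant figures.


Approach: apply the emitter characteristic equation, q = Kd * h^x.
q = 2.3970 * 6.6451^0.53912 = 6.6542 L/hr
Therefore the emitter flow rate = 6.6542 L/hr.


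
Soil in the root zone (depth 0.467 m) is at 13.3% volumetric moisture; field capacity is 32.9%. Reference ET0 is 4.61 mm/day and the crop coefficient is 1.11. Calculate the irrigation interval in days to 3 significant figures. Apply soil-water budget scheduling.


Approach: apply soil-water budget scheduling, SMD = (FC-theta)/100*depth*1000; ETc = ET0*Kc; interval = SMD/ETc.
Step 1 — soil moisture deficit:
  SMD = (32.9 - 13.3)/100 * 0.467 * 1000 = 91.532 mm
Step 2 — daily crop ET (ETc = ET0*Kc):
  ETc = 4.61 * 1.11 = 5.1171 mm/day
Step 3 — irrigation interval (SMD/ETc):
  interval = 91.532 / 5.1171 = 17.9 days
Therefore the irrigation interval = 17.9 days.


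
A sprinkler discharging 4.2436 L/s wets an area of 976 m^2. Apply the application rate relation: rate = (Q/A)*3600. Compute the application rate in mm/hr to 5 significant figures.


rate = (4.2436 / 976) * 3600 = 15.653 mm/hr
Therefore the application rate = 15.653 mm/hr.


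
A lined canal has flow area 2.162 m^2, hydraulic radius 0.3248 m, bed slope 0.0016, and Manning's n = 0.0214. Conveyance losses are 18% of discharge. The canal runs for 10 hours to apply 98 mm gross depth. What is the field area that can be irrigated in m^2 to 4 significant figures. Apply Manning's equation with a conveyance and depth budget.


Approach: apply Manning's equation with a conveyance and depth budget, Q = (1/n)*A*R^(2/3)*S^(1/2); Q_field = Q*(1-loss); Area = Q_field*t/(d/1000).
Step 1 — canal discharge (Manning's equation):
  Q = (1/0.0214) * 2.162 * 0.3248^(2/3) * 0.0016^(1/2) = 1.90947 m^3/s
Step 2 — delivered flow: Q_field = 1.90947*(1 - 18/100) = 1.56576 m^3/s
Step 3 — volume delivered: V = 1.56576 * 10*3600 = 56367.5 m^3
Step 4 — area served: A = V / (depth/1000) = 56367.5 / 0.098 = 575200 m^2
Therefore the field area that can be irrigated = 575200 m^2.


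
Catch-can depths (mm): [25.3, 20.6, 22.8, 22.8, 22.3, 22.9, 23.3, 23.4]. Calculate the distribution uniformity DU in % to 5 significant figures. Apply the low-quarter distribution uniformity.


Approach: apply the low-quarter distribution uniformity, DU = (mean of lowest quarter of readings / overall mean)*100.
sorted lowest 2 of 8: [20.6, 22.3] -> mean = 21.45000 mm
overall mean = 22.92500 mm
DU = (21.45000/22.92500)*100 = 93.566 %
Therefore the distribution uniformity DU = 93.566 %.


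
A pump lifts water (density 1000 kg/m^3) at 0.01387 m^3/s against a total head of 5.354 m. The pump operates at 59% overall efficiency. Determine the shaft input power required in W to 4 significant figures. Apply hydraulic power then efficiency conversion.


Approach: apply hydraulic power then efficiency conversion, P = rho*g*Q*H; P_in = P/eta.
Step 1 — hydraulic power (P = rho*g*Q*H):
  P = 1000 * 9.81 * 0.01387 * 5.354 = 728.490 W
Step 2 — input power: P_in = P/eta = 728.490 / 0.59 = 1235 W
Therefore the shaft input power required = 1235 W.


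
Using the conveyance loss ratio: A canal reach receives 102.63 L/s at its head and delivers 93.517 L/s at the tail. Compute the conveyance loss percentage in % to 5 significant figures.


Approach: apply the conveyance loss ratio, loss% = ((Q_head - Q_tail)/Q_head)*100.
loss = ((102.63 - 93.517)/102.63)*100 = 8.8795 %
Therefore the conveyance loss percentage = 8.8795 %.


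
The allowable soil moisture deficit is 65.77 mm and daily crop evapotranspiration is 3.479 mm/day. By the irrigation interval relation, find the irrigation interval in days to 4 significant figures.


Approach: apply the irrigation interval relation, interval = SMD / ETc.
interval = 65.77 / 3.479 = 18.90 days
Therefore the irrigation interval = 18.90 days.


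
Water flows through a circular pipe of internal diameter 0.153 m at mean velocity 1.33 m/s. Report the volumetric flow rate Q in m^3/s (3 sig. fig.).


Approach: apply the continuity equation for pipe flow, Q = A * v with A = pi*(D/2)^2.
A = pi*(0.153/2)^2 = 0.018385 m^2
Q = 0.018385 * 1.33 = 0.0245 m^3/s
Therefore the volumetric flow rate Q = 0.0245 m^3/s.


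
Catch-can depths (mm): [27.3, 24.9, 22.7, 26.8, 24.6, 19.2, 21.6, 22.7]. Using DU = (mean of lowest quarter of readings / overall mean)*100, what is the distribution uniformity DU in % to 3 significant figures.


sorted lowest 2 of 8: [19.2, 21.6] -> mean = 20.400 mm
overall mean = 23.725 mm
DU = (20.400/23.725)*100 = 86.0 %
Therefore the distribution uniformity DU = 86.0 %.


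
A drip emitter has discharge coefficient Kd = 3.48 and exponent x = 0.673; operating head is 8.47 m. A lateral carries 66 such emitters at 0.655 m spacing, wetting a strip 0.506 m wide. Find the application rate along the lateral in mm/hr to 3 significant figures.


Approach: apply the emitter equation with a lateral mass balance, q = Kd*h^x; Q = n*q; rate = Q/(n*spacing*width).
Step 1 — single emitter flow (q = Kd*h^x):
  q = 3.48 * 8.47^0.673 = 14.657 L/hr
Step 2 — total lateral flow: Q = 66 * 14.657 = 967.36 L/hr
Step 3 — wetted area: A = 66 * 0.655 * 0.506 = 21.874 m^2
Step 4 — application rate: Q/A = 967.36/21.874 = 44.2 mm/hr
Therefore the application rate along the lateral = 44.2 mm/hr.


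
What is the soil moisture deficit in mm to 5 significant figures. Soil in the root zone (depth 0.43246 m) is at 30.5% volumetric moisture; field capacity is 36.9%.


Approach: apply the soil moisture deficit relation, SMD = (FC - theta)/100 * depth * 1000.
SMD = (36.9 - 30.5)/100 * 0.43246 * 1000 = 27.677 mm
Therefore the soil moisture deficit = 27.677 mm.


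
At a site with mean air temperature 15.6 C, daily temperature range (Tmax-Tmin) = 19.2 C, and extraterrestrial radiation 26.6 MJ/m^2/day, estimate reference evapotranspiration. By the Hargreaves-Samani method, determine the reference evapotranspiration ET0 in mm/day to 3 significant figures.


Approach: apply the Hargreaves-Samani method, ET0 = 0.0023*(Tmean+17.8)*sqrt(Tmax-Tmin)*0.408*Ra.
ET0 = 0.0023*(15.6+17.8)*sqrt(19.2)*0.408*26.6 = 3.65 mm/day
Therefore the reference evapotranspiration ET0 = 3.65 mm/day.


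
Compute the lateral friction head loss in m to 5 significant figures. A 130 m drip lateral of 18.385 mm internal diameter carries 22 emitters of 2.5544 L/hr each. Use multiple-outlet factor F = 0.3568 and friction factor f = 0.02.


Approach: apply Darcy-Weisbach with the multiple-outlet F-factor, Q = n*q/(3600*1000) m^3/s; v = Q/A; hf = F*f*(L/D)*(v^2/(2g)).
Q = 22*2.5544/(3600*1000) = 1.561022e-05 m^3/s
A = pi*(18.385e-3/2)^2 = 2.654710e-04 m^2, so v = Q/A = 0.05880198 m/s
hf = 0.3568*0.02*(130/0.018385)*(0.05880198^2/(2*9.81)) = 0.0088924 m
Therefore the lateral friction head loss = 0.0088924 m.


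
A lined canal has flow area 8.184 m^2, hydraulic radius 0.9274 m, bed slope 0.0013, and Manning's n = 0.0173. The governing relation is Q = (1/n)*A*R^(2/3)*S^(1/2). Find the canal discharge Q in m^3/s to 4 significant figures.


Q = (1/0.0173) * 8.184 * 0.9274^(2/3) * 0.0013^(1/2) = 16.22 m^3/s
Therefore the canal discharge Q = 16.22 m^3/s.


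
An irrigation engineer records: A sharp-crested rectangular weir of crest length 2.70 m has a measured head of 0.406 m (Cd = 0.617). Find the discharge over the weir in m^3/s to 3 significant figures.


Approach: apply the rectangular weir equation, Q = (2/3)*Cd*L*sqrt(2g)*H^1.5.
Q = (2/3)*0.617*2.70*sqrt(2*9.81)*0.406^1.5 = 1.27 m^3/s
Therefore the discharge over the weir = 1.27 m^3/s.


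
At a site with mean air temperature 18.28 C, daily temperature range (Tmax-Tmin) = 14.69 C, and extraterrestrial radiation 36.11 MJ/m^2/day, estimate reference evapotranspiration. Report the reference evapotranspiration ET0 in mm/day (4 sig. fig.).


Approach: apply the Hargreaves-Samani method, ET0 = 0.0023*(Tmean+17.8)*sqrt(Tmax-Tmin)*0.408*Ra.
ET0 = 0.0023*(18.28+17.8)*sqrt(14.69)*0.408*36.11 = 4.686 mm/day
Therefore the reference evapotranspiration ET0 = 4.686 mm/day.


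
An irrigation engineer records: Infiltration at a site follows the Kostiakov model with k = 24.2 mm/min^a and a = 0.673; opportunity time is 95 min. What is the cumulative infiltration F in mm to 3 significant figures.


Approach: apply the Kostiakov infiltration equation, F = k*t^a.
F = 24.2 * 95^0.673 = 519 mm
Therefore the cumulative infiltration F = 519 mm.


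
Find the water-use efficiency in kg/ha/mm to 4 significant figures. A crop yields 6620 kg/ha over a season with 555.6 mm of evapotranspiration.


Approach: apply the water-use efficiency ratio, WUE = yield/ET.
WUE = 6620 / 555.6 = 11.92 kg/ha/mm
Therefore the water-use efficiency = 11.92 kg/ha/mm.


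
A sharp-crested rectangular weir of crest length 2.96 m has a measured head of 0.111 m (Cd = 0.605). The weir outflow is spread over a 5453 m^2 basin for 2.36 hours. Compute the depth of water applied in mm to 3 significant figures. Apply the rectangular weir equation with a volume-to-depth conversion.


Approach: apply the rectangular weir equation with a volume-to-depth conversion, Q = (2/3)*Cd*L*sqrt(2g)*H^1.5; d = Q*t/A * 1000.
Step 1 — weir discharge:
  Q = (2/3)*0.605*2.96*sqrt(2*9.81)*0.111^1.5 = 0.19556 m^3/s
Step 2 — volume: V = 0.19556 * 2.36*3600 = 1661.5 m^3
Step 3 — depth: d = V/A * 1000 = 1661.5/5453 * 1000 = 305 mm
Therefore the depth of water applied = 305 mm.
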